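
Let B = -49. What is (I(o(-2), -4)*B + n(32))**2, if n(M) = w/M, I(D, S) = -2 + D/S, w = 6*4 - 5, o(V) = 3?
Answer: 18757561/1024 ≈ 18318.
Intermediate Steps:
w = 19 (w = 24 - 5 = 19)
n(M) = 19/M
(I(o(-2), -4)*B + n(32))**2 = ((-2 + 3/(-4))*(-49) + 19/32)**2 = ((-2 + 3*(-1/4))*(-49) + 19*(1/32))**2 = ((-2 - 3/4)*(-49) + 19/32)**2 = (-11/4*(-49) + 19/32)**2 = (539/4 + 19/32)**2 = (4331/32)**2 = 18757561/1024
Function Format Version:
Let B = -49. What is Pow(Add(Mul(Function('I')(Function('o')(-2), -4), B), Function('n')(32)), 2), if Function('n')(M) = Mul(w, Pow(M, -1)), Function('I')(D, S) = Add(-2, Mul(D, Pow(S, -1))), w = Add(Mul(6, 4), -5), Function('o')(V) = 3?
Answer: Rational(18757561, 1024) ≈ 18318.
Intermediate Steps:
w = 19 (w = Add(24, -5) = 19)
Function('n')(M) = Mul(19, Pow(M, -1))
Pow(Add(Mul(Function('I')(Function('o')(-2), -4), B), Function('n')(32)), 2) = Pow(Add(Mul(Add(-2, Mul(3, Pow(-4, -1))), -49), Mul(19, Pow(32, -1))), 2) = Pow(Add(Mul(Add(-2, Mul(3, Rational(-1, 4))), -49), Mul(19, Rational(1, 32))), 2) = Pow(Add(Mul(Add(-2, Rational(-3, 4)), -49), Rational(19, 32)), 2) = Pow(Add(Mul(Rational(-11, 4), -49), Rational(19, 32)), 2) = Pow(Add(Rational(539, 4), Rational(19, 32)), 2) = Pow(Rational(4331, 32), 2) = Rational(18757561, 1024)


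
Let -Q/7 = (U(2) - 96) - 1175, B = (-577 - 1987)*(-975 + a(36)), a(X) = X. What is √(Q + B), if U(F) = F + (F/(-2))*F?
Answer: √2416493 ≈ 1554.5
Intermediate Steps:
U(F) = F - F²/2 (U(F) = F + (F*(-½))*F = F + (-F/2)*F = F - F²/2)
B = 2407596 (B = (-577 - 1987)*(-975 + 36) = -2564*(-939) = 2407596)
Q = 8897 (Q = -7*(((½)*2*(2 - 1*2) - 96) - 1175) = -7*(((½)*2*(2 - 2) - 96) - 1175) = -7*(((½)*2*0 - 96) - 1175) = -7*((0 - 96) - 1175) = -7*(-96 - 1175) = -7*(-1271) = 8897)
√(Q + B) = √(8897 + 2407596) = √2416493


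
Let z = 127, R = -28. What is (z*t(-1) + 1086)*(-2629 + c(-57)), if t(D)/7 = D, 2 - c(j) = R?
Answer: -512003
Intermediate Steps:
c(j) = 30 (c(j) = 2 - 1*(-28) = 2 + 28 = 30)
t(D) = 7*D
(z*t(-1) + 1086)*(-2629 + c(-57)) = (127*(7*(-1)) + 1086)*(-2629 + 30) = (127*(-7) + 1086)*(-2599) = (-889 + 1086)*(-2599) = 197*(-2599) = -512003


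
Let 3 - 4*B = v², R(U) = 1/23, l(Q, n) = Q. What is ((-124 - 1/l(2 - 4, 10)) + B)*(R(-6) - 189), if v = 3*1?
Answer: 543250/23 ≈ 23620.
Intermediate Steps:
v = 3
R(U) = 1/23
B = -3/2 (B = ¾ - ¼*3² = ¾ - ¼*9 = ¾ - 9/4 = -3/2 ≈ -1.5000)
((-124 - 1/l(2 - 4, 10)) + B)*(R(-6) - 189) = ((-124 - 1/(2 - 4)) - 3/2)*(1/23 - 189) = ((-124 - 1/(-2)) - 3/2)*(-4346/23) = ((-124 - 1*(-½)) - 3/2)*(-4346/23) = ((-124 + ½) - 3/2)*(-4346/23) = (-247/2 - 3/2)*(-4346/23) = -125*(-4346/23) = 543250/23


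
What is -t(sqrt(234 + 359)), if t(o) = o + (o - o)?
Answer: -sqrt(593) ≈ -24.352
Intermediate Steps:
t(o) = o (t(o) = o + 0 = o)
-t(sqrt(234 + 359)) = -sqrt(234 + 359) = -sqrt(593)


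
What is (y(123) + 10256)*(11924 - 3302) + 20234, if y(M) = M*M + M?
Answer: 219950210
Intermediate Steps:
y(M) = M + M² (y(M) = M² + M = M + M²)
(y(123) + 10256)*(11924 - 3302) + 20234 = (123*(1 + 123) + 10256)*(11924 - 3302) + 20234 = (123*124 + 10256)*8622 + 20234 = (15252 + 10256)*8622 + 20234 = 25508*8622 + 20234 = 219929976 + 20234 = 219950210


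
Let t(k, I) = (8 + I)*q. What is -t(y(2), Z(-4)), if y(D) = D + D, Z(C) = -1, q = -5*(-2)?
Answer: -70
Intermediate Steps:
q = 10
y(D) = 2*D
t(k, I) = 80 + 10*I (t(k, I) = (8 + I)*10 = 80 + 10*I)
-t(y(2), Z(-4)) = -(80 + 10*(-1)) = -(80 - 10) = -1*70 = -70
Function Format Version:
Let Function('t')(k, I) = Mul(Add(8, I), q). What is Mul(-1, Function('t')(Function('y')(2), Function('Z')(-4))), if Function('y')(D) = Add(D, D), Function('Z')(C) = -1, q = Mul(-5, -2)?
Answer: -70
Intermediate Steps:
q = 10
Function('y')(D) = Mul(2, D)
Function('t')(k, I) = Add(80, Mul(10, I)) (Function('t')(k, I) = Mul(Add(8, I), 10) = Add(80, Mul(10, I)))
Mul(-1, Function('t')(Function('y')(2), Function('Z')(-4))) = Mul(-1, Add(80, Mul(10, -1))) = Mul(-1, Add(80, -10)) = Mul(-1, 70) = -70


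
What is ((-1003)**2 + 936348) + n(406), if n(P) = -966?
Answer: 1941391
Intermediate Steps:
((-1003)**2 + 936348) + n(406) = ((-1003)**2 + 936348) - 966 = (1006009 + 936348) - 966 = 1942357 - 966 = 1941391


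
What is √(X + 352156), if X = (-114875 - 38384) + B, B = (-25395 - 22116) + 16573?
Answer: √167959 ≈ 409.83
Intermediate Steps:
B = -30938 (B = -47511 + 16573 = -30938)
X = -184197 (X = (-114875 - 38384) - 30938 = -153259 - 30938 = -184197)
√(X + 352156) = √(-184197 + 352156) = √167959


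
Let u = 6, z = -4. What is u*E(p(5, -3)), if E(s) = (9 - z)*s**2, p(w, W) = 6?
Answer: 2808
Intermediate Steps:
E(s) = 13*s**2 (E(s) = (9 - 1*(-4))*s**2 = (9 + 4)*s**2 = 13*s**2)
u*E(p(5, -3)) = 6*(13*6**2) = 6*(13*36) = 6*468 = 2808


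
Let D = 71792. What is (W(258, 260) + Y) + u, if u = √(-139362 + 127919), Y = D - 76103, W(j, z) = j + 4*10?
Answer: -4013 + I*√11443 ≈ -4013.0 + 106.97*I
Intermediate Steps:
W(j, z) = 40 + j (W(j, z) = j + 40 = 40 + j)
Y = -4311 (Y = 71792 - 76103 = -4311)
u = I*√11443 (u = √(-11443) = I*√11443 ≈ 106.97*I)
(W(258, 260) + Y) + u = ((40 + 258) - 4311) + I*√11443 = (298 - 4311) + I*√11443 = -4013 + I*√11443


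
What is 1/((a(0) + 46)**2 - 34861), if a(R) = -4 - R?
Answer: -1/33097 ≈ -3.0214e-5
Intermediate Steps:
1/((a(0) + 46)**2 - 34861) = 1/(((-4 - 1*0) + 46)**2 - 34861) = 1/(((-4 + 0) + 46)**2 - 34861) = 1/((-4 + 46)**2 - 34861) = 1/(42**2 - 34861) = 1/(1764 - 34861) = 1/(-33097) = -1/33097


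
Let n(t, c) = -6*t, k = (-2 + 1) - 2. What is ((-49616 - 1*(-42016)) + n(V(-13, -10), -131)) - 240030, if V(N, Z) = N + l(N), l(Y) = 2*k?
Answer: -247516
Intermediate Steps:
k = -3 (k = -1 - 2 = -3)
l(Y) = -6 (l(Y) = 2*(-3) = -6)
V(N, Z) = -6 + N (V(N, Z) = N - 6 = -6 + N)
((-49616 - 1*(-42016)) + n(V(-13, -10), -131)) - 240030 = ((-49616 - 1*(-42016)) - 6*(-6 - 13)) - 240030 = ((-49616 + 42016) - 6*(-19)) - 240030 = (-7600 + 114) - 240030 = -7486 - 240030 = -247516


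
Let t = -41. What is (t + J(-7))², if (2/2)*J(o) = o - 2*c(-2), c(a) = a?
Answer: 1936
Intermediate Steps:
J(o) = 4 + o (J(o) = o - 2*(-2) = o + 4 = 4 + o)
(t + J(-7))² = (-41 + (4 - 7))² = (-41 - 3)² = (-44)² = 1936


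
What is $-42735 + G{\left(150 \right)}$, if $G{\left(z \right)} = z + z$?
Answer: $-42435$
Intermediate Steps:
$G{\left(z \right)} = 2 z$
$-42735 + G{\left(150 \right)} = -42735 + 2 \cdot 150 = -42735 + 300 = -42435$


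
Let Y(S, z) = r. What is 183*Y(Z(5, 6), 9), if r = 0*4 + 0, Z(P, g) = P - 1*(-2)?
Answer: 0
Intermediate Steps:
Z(P, g) = 2 + P (Z(P, g) = P + 2 = 2 + P)
r = 0 (r = 0 + 0 = 0)
Y(S, z) = 0
183*Y(Z(5, 6), 9) = 183*0 = 0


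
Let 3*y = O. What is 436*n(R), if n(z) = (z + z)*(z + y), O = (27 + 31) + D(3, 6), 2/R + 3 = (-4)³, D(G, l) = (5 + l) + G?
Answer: -2800864/4489 ≈ -623.94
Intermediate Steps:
D(G, l) = 5 + G + l
R = -2/67 (R = 2/(-3 + (-4)³) = 2/(-3 - 64) = 2/(-67) = 2*(-1/67) = -2/67 ≈ -0.029851)
O = 72 (O = (27 + 31) + (5 + 3 + 6) = 58 + 14 = 72)
y = 24 (y = (⅓)*72 = 24)
n(z) = 2*z*(24 + z) (n(z) = (z + z)*(z + 24) = (2*z)*(24 + z) = 2*z*(24 + z))
436*n(R) = 436*(2*(-2/67)*(24 - 2/67)) = 436*(2*(-2/67)*(1606/67)) = 436*(-6424/4489) = -2800864/4489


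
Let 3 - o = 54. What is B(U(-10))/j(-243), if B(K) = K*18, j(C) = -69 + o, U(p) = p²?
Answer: -15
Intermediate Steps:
o = -51 (o = 3 - 1*54 = 3 - 54 = -51)
j(C) = -120 (j(C) = -69 - 51 = -120)
B(K) = 18*K
B(U(-10))/j(-243) = (18*(-10)²)/(-120) = (18*100)*(-1/120) = 1800*(-1/120) = -15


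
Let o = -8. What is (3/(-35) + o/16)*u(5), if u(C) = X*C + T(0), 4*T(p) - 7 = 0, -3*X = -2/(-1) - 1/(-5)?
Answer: 943/840 ≈ 1.1226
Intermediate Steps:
X = -11/15 (X = -(-2/(-1) - 1/(-5))/3 = -(-2*(-1) - 1*(-1/5))/3 = -(2 + 1/5)/3 = -1/3*11/5 = -11/15 ≈ -0.73333)
T(p) = 7/4 (T(p) = 7/4 + (1/4)*0 = 7/4 + 0 = 7/4)
u(C) = 7/4 - 11*C/15 (u(C) = -11*C/15 + 7/4 = 7/4 - 11*C/15)
(3/(-35) + o/16)*u(5) = (3/(-35) - 8/16)*(7/4 - 11/15*5) = (3*(-1/35) - 8*1/16)*(7/4 - 11/3) = (-3/35 - 1/2)*(-23/12) = -41/70*(-23/12) = 943/840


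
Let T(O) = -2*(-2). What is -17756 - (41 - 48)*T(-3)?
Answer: -17728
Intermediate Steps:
T(O) = 4
-17756 - (41 - 48)*T(-3) = -17756 - (41 - 48)*4 = -17756 - (-7)*4 = -17756 - 1*(-28) = -17756 + 28 = -17728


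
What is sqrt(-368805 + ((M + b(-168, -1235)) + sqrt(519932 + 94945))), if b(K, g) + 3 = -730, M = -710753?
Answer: sqrt(-1080291 + sqrt(614877)) ≈ 1039.0*I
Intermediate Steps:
b(K, g) = -733 (b(K, g) = -3 - 730 = -733)
sqrt(-368805 + ((M + b(-168, -1235)) + sqrt(519932 + 94945))) = sqrt(-368805 + ((-710753 - 733) + sqrt(519932 + 94945))) = sqrt(-368805 + (-711486 + sqrt(614877))) = sqrt(-1080291 + sqrt(614877))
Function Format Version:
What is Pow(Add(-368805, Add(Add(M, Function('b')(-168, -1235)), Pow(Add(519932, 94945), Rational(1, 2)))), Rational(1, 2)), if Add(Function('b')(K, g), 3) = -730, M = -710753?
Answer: Pow(Add(-1080291, Pow(614877, Rational(1, 2))), Rational(1, 2)) ≈ Mul(1039.0, I)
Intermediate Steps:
Function('b')(K, g) = -733 (Function('b')(K, g) = Add(-3, -730) = -733)
Pow(Add(-368805, Add(Add(M, Function('b')(-168, -1235)), Pow(Add(519932, 94945), Rational(1, 2)))), Rational(1, 2)) = Pow(Add(-368805, Add(Add(-710753, -733), Pow(Add(519932, 94945), Rational(1, 2)))), Rational(1, 2)) = Pow(Add(-368805, Add(-711486, Pow(614877, Rational(1, 2)))), Rational(1, 2)) = Pow(Add(-1080291, Pow(614877, Rational(1, 2))), Rational(1, 2))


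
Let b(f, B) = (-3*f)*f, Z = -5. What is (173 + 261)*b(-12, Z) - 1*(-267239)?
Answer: 79751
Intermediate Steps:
b(f, B) = -3*f²
(173 + 261)*b(-12, Z) - 1*(-267239) = (173 + 261)*(-3*(-12)²) - 1*(-267239) = 434*(-3*144) + 267239 = 434*(-432) + 267239 = -187488 + 267239 = 79751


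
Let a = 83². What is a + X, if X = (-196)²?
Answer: 45305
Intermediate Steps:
X = 38416
a = 6889
a + X = 6889 + 38416 = 45305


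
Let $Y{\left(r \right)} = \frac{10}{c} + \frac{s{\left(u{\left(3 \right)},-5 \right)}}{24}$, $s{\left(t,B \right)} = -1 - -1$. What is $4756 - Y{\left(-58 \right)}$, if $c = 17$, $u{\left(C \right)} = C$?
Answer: $\frac{80842}{17} \approx 4755.4$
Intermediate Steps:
$s{\left(t,B \right)} = 0$ ($s{\left(t,B \right)} = -1 + 1 = 0$)
$Y{\left(r \right)} = \frac{10}{17}$ ($Y{\left(r \right)} = \frac{10}{17} + \frac{0}{24} = 10 \cdot \frac{1}{17} + 0 \cdot \frac{1}{24} = \frac{10}{17} + 0 = \frac{10}{17}$)
$4756 - Y{\left(-58 \right)} = 4756 - \frac{10}{17} = \frac{80842}{17}$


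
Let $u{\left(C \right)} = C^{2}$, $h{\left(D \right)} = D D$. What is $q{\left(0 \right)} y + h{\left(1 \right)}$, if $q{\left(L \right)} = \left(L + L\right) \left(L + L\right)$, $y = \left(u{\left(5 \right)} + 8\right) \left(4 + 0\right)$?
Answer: $1$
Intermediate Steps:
$h{\left(D \right)} = D^{2}$
$y = 132$ ($y = \left(5^{2} + 8\right) \left(4 + 0\right) = \left(25 + 8\right) 4 = 33 \cdot 4 = 132$)
$q{\left(L \right)} = 4 L^{2}$ ($q{\left(L \right)} = 2 L 2 L = 4 L^{2}$)
$q{\left(0 \right)} y + h{\left(1 \right)} = 4 \cdot 0^{2} \cdot 132 + 1^{2} = 4 \cdot 0 \cdot 132 + 1 = 0 \cdot 132 + 1 = 0 + 1 = 1$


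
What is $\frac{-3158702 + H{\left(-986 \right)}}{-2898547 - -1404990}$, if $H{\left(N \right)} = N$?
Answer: $\frac{3159688}{1493557} \approx 2.1155$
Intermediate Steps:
$\frac{-3158702 + H{\left(-986 \right)}}{-2898547 - -1404990} = \frac{-3158702 - 986}{-2898547 - -1404990} = - \frac{3159688}{-2898547 + 1404990} = - \frac{3159688}{-1493557} = \left(-3159688\right) \left(- \frac{1}{1493557}\right) = \frac{3159688}{1493557}$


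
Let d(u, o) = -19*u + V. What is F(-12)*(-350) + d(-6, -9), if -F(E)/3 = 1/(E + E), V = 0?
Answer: 281/4 ≈ 70.250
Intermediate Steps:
F(E) = -3/(2*E) (F(E) = -3/(E + E) = -3*1/(2*E) = -3/(2*E))
d(u, o) = -19*u (d(u, o) = -19*u + 0 = -19*u)
F(-12)*(-350) + d(-6, -9) = -3/2/(-12)*(-350) - 19*(-6) = -3/2*(-1/12)*(-350) + 114 = (⅛)*(-350) + 114 = -175/4 + 114 = 281/4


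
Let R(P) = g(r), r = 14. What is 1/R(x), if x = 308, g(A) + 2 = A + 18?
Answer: 1/30 ≈ 0.033333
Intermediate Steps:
g(A) = 16 + A (g(A) = -2 + (A + 18) = -2 + (18 + A) = 16 + A)
R(P) = 30 (R(P) = 16 + 14 = 30)
1/R(x) = 1/30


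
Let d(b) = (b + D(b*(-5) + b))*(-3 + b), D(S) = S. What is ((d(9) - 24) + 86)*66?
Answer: -6600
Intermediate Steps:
d(b) = -3*b*(-3 + b) (d(b) = (b + (b*(-5) + b))*(-3 + b) = (b + (-5*b + b))*(-3 + b) = (b - 4*b)*(-3 + b) = (-3*b)*(-3 + b) = -3*b*(-3 + b))
((d(9) - 24) + 86)*66 = ((3*9*(3 - 1*9) - 24) + 86)*66 = ((3*9*(3 - 9) - 24) + 86)*66 = ((3*9*(-6) - 24) + 86)*66 = ((-162 - 24) + 86)*66 = (-186 + 86)*66 = -100*66 = -6600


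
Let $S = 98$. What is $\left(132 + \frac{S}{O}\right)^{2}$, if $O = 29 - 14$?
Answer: $\frac{4318084}{225} \approx 19192.0$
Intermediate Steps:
$O = 15$ ($O = 29 - 14 = 15$)
$\left(132 + \frac{S}{O}\right)^{2} = \left(132 + \frac{98}{15}\right)^{2} = \left(\frac{2078}{15}\right)^{2} = \frac{4318084}{225}$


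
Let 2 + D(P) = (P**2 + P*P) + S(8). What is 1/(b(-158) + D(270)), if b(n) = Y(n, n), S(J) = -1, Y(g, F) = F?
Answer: 1/145639 ≈ 6.8663e-6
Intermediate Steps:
b(n) = n
D(P) = -3 + 2*P**2 (D(P) = -2 + ((P**2 + P*P) - 1) = -2 + ((P**2 + P**2) - 1) = -2 + (2*P**2 - 1) = -2 + (-1 + 2*P**2) = -3 + 2*P**2)
1/(b(-158) + D(270)) = 1/(-158 + (-3 + 2*270**2)) = 1/(-158 + (-3 + 2*72900)) = 1/(-158 + (-3 + 145800)) = 1/(-158 + 145797) = 1/145639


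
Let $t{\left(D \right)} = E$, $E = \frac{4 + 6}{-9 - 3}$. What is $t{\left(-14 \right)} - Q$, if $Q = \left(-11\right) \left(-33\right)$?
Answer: $- \frac{2183}{6} \approx -363.83$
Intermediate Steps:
$E = - \frac{5}{6}$ ($E = \frac{10}{-12} = 10 \left(- \frac{1}{12}\right) = - \frac{5}{6} \approx -0.83333$)
$t{\left(D \right)} = - \frac{5}{6}$
$Q = 363$
$t{\left(-14 \right)} - Q = - \frac{5}{6} - 363 = - \frac{2183}{6}$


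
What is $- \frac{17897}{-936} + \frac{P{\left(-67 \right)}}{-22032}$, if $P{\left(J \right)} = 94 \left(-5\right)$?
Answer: $\frac{342662}{17901} \approx 19.142$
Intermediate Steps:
$P{\left(J \right)} = -470$
$- \frac{17897}{-936} + \frac{P{\left(-67 \right)}}{-22032} = - \frac{17897}{-936} - \frac{470}{-22032} = \left(-17897\right) \left(- \frac{1}{936}\right) - - \frac{235}{11016} = \frac{17897}{936} + \frac{235}{11016} = \frac{342662}{17901}$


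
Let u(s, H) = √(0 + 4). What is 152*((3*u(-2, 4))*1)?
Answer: 912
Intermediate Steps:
u(s, H) = 2 (u(s, H) = √4 = 2)
152*((3*u(-2, 4))*1) = 152*((3*2)*1) = 152*(6*1) = 152*6 = 912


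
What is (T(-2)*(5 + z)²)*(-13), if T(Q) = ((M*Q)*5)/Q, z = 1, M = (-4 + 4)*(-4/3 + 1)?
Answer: 0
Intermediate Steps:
M = 0 (M = 0*(-4*⅓ + 1) = 0*(-4/3 + 1) = 0*(-⅓) = 0)
T(Q) = 0 (T(Q) = ((0*Q)*5)/Q = (0*5)/Q = 0/Q = 0)
(T(-2)*(5 + z)²)*(-13) = (0*(5 + 1)²)*(-13) = (0*6²)*(-13) = (0*36)*(-13) = 0*(-13) = 0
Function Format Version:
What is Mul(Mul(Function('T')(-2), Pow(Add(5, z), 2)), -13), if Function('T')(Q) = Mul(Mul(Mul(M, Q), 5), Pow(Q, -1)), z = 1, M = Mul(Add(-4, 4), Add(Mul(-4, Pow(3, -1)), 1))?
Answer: 0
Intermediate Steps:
M = 0 (M = Mul(0, Add(Mul(-4, Rational(1, 3)), 1)) = Mul(0, Add(Rational(-4, 3), 1)) = Mul(0, Rational(-1, 3)) = 0)
Function('T')(Q) = 0 (Function('T')(Q) = Mul(Mul(Mul(0, Q), 5), Pow(Q, -1)) = Mul(Mul(0, 5), Pow(Q, -1)) = Mul(0, Pow(Q, -1)) = 0)
Mul(Mul(Function('T')(-2), Pow(Add(5, z), 2)), -13) = Mul(Mul(0, Pow(Add(5, 1), 2)), -13) = Mul(Mul(0, Pow(6, 2)), -13) = Mul(Mul(0, 36), -13) = Mul(0, -13) = 0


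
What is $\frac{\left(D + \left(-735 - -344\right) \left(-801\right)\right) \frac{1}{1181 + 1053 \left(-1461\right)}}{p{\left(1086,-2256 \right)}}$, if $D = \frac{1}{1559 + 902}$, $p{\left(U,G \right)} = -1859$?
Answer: $\frac{192690763}{1758231590687} \approx 0.00010959$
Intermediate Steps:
$D = \frac{1}{2461} \approx 0.00040634$
$\frac{\left(D + \left(-735 - -344\right) \left(-801\right)\right) \frac{1}{1181 + 1053 \left(-1461\right)}}{p{\left(1086,-2256 \right)}} = \frac{\left(\frac{1}{2461} + \left(-735 - -344\right) \left(-801\right)\right) \frac{1}{1181 + 1053 \left(-1461\right)}}{-1859} = \frac{\frac{1}{2461} + \left(-735 + 344\right) \left(-801\right)}{1181 - 1538433} \left(- \frac{1}{1859}\right) = \frac{\frac{1}{2461} - -313191}{-1537252} \left(- \frac{1}{1859}\right) = \left(\frac{1}{2461} + 313191\right) \left(- \frac{1}{1537252}\right) \left(- \frac{1}{1859}\right) = \frac{770763052}{2461} \left(- \frac{1}{1537252}\right) \left(- \frac{1}{1859}\right) = \left(- \frac{192690763}{945794293}\right) \left(- \frac{1}{1859}\right) = \frac{192690763}{1758231590687}$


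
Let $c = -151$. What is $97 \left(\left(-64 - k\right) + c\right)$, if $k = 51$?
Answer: $-25802$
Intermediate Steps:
$97 \left(\left(-64 - k\right) + c\right) = 97 \left(\left(-64 - 51\right) - 151\right) = 97 \left(-115 - 151\right) = 97 \left(-266\right) = -25802$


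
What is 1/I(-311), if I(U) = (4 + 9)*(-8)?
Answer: -1/104 ≈ -0.0096154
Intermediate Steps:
I(U) = -104 (I(U) = 13*(-8) = -104)
1/I(-311) = 1/(-104) = -1/104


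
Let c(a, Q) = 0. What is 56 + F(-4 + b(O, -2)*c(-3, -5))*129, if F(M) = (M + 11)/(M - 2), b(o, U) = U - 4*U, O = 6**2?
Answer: -189/2 ≈ -94.500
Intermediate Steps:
O = 36
b(o, U) = -3*U
F(M) = (11 + M)/(-2 + M)
56 + F(-4 + b(O, -2)*c(-3, -5))*129 = 56 + ((11 + (-4 - 3*(-2)*0))/(-2 + (-4 - 3*(-2)*0)))*129 = 56 + ((11 + (-4 + 6*0))/(-2 + (-4 + 6*0)))*129 = 56 + ((11 + (-4 + 0))/(-2 + (-4 + 0)))*129 = 56 + ((11 - 4)/(-2 - 4))*129 = 56 + (7/(-6))*129 = 56 - 1/6*7*129 = 56 - 7/6*129 = 56 - 301/2 = -189/2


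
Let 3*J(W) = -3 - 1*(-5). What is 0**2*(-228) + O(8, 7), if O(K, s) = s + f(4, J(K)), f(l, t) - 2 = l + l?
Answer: 17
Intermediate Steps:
J(W) = 2/3 (J(W) = (-3 - 1*(-5))/3 = (-3 + 5)/3 = (1/3)*2 = 2/3)
f(l, t) = 2 + 2*l (f(l, t) = 2 + (l + l) = 2 + 2*l)
O(K, s) = 10 + s (O(K, s) = s + (2 + 2*4) = s + (2 + 8) = s + 10 = 10 + s)
0**2*(-228) + O(8, 7) = 0**2*(-228) + (10 + 7) = 0*(-228) + 17 = 0 + 17 = 17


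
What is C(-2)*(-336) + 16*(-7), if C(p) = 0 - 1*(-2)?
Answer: -784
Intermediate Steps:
C(p) = 2 (C(p) = 0 + 2 = 2)
C(-2)*(-336) + 16*(-7) = 2*(-336) + 16*(-7) = -672 - 112 = -784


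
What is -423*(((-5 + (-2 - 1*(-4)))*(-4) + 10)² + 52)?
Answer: -226728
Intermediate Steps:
-423*(((-5 + (-2 - 1*(-4)))*(-4) + 10)² + 52) = -423*(((-5 + (-2 + 4))*(-4) + 10)² + 52) = -423*(((-5 + 2)*(-4) + 10)² + 52) = -423*((-3*(-4) + 10)² + 52) = -423*((12 + 10)² + 52) = -423*(22² + 52) = -423*(484 + 52) = -423*536 = -226728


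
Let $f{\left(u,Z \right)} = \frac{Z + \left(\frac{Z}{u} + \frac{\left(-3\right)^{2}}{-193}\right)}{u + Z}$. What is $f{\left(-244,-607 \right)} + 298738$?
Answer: $\frac{11972041051385}{40075292} \approx 2.9874 \cdot 10^{5}$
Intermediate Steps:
$f{\left(u,Z \right)} = \frac{- \frac{9}{193} + Z + \frac{Z}{u}}{Z + u}$ ($f{\left(u,Z \right)} = \frac{Z + \left(\frac{Z}{u} + 9 \left(- \frac{1}{193}\right)\right)}{Z + u} = \frac{Z + \left(\frac{Z}{u} - \frac{9}{193}\right)}{Z + u} = \frac{Z + \left(- \frac{9}{193} + \frac{Z}{u}\right)}{Z + u} = \frac{- \frac{9}{193} + Z + \frac{Z}{u}}{Z + u}$)
$f{\left(-244,-607 \right)} + 298738 = \frac{-607 - - \frac{2196}{193} - -148108}{\left(-244\right) \left(-607 - 244\right)} + 298738 = - \frac{-607 + \frac{2196}{193} + 148108}{244 \left(-851\right)} + 298738 = \left(- \frac{1}{244}\right) \left(- \frac{1}{851}\right) \frac{28469889}{193} + 298738 = \frac{28469889}{40075292} + 298738 = \frac{11972041051385}{40075292}$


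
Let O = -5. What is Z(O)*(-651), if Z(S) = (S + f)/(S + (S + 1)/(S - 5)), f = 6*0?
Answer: -16275/23 ≈ -707.61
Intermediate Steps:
f = 0
Z(S) = S/(S + (1 + S)/(-5 + S)) (Z(S) = (S + 0)/(S + (S + 1)/(S - 5)) = S/(S + (1 + S)/(-5 + S)))
Z(O)*(-651) = -5*(-5 - 5)/(1 + (-5)**2 - 4*(-5))*(-651) = -5*(-10)/(1 + 25 + 20)*(-651) = -5*(-10)/46*(-651) = -5*1/46*(-10)*(-651) = (25/23)*(-651) = -16275/23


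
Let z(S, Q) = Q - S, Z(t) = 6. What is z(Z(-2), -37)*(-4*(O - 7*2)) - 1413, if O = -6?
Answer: -4853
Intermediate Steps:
z(Z(-2), -37)*(-4*(O - 7*2)) - 1413 = (-37 - 1*6)*(-4*(-6 - 7*2)) - 1413 = (-37 - 6)*(-4*(-6 - 14)) - 1413 = -(-172)*(-20) - 1413 = -43*80 - 1413 = -3440 - 1413 = -4853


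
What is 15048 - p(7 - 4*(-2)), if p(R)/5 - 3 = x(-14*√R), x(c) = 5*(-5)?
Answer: 15158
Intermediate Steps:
x(c) = -25
p(R) = -110 (p(R) = 15 + 5*(-25) = 15 - 125 = -110)
15048 - p(7 - 4*(-2)) = 15048 - 1*(-110) = 15048 + 110 = 15158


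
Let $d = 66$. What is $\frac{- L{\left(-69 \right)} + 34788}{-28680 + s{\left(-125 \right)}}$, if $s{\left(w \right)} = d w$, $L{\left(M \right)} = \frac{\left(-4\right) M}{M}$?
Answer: $- \frac{17396}{18465} \approx -0.94211$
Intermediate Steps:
$L{\left(M \right)} = -4$
$s{\left(w \right)} = 66 w$
$\frac{- L{\left(-69 \right)} + 34788}{-28680 + s{\left(-125 \right)}} = \frac{\left(-1\right) \left(-4\right) + 34788}{-28680 + 66 \left(-125\right)} = \frac{4 + 34788}{-28680 - 8250} = \frac{34792}{-36930} = 34792 \left(- \frac{1}{36930}\right) = - \frac{17396}{18465}$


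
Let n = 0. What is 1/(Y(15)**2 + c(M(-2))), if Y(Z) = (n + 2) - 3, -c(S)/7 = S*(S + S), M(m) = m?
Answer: -1/55 ≈ -0.018182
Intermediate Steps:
c(S) = -14*S**2 (c(S) = -7*S*(S + S) = -7*S*2*S = -14*S**2)
Y(Z) = -1 (Y(Z) = (0 + 2) - 3 = 2 - 3 = -1)
1/(Y(15)**2 + c(M(-2))) = 1/((-1)**2 - 14*(-2)**2) = 1/(1 - 14*4) = 1/(1 - 56) = 1/(-55) = -1/55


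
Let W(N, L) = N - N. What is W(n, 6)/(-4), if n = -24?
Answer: 0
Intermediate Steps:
W(N, L) = 0
W(n, 6)/(-4) = 0/(-4) = -¼*0 = 0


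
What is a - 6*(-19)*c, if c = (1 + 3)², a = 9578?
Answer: 11402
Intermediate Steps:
c = 16 (c = 4² = 16)
a - 6*(-19)*c = 9578 - 6*(-19)*16 = 9578 - (-114)*16 = 9578 - 1*(-1824) = 9578 + 1824 = 11402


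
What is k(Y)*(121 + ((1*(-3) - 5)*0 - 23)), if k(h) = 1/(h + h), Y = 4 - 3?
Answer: 49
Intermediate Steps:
Y = 1
k(h) = 1/(2*h)
k(Y)*(121 + ((1*(-3) - 5)*0 - 23)) = ((½)/1)*(121 + ((1*(-3) - 5)*0 - 23)) = ((½)*1)*(121 + ((-3 - 5)*0 - 23)) = (121 + (-8*0 - 23))/2 = (121 + (0 - 23))/2 = (121 - 23)/2 = (½)*98 = 49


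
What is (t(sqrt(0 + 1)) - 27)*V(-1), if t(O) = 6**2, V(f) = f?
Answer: -9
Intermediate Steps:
t(O) = 36
(t(sqrt(0 + 1)) - 27)*V(-1) = (36 - 27)*(-1) = 9*(-1) = -9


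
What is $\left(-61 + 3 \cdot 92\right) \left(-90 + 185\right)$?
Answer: $20425$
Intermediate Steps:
$\left(-61 + 3 \cdot 92\right) \left(-90 + 185\right) = \left(-61 + 276\right) 95 = 215 \cdot 95 = 20425$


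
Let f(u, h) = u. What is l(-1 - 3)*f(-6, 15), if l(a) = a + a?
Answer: 48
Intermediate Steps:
l(a) = 2*a
l(-1 - 3)*f(-6, 15) = (2*(-1 - 3))*(-6) = (2*(-4))*(-6) = -8*(-6) = 48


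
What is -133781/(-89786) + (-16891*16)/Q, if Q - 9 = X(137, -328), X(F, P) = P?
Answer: 24307881355/28641734 ≈ 848.69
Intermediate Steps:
Q = -319 (Q = 9 - 328 = -319)
-133781/(-89786) + (-16891*16)/Q = -133781/(-89786) - 16891*16/(-319) = -133781*(-1/89786) - 270256*(-1/319) = 133781/89786 + 270256/319 = 24307881355/28641734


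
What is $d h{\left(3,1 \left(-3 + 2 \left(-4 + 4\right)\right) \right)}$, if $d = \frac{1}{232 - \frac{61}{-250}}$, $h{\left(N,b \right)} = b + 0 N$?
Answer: $- \frac{750}{58061} \approx -0.012917$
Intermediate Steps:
$h{\left(N,b \right)} = b$ ($h{\left(N,b \right)} = b + 0 = b$)
$d = \frac{250}{58061}$ ($d = \frac{1}{232 - 61 \left(- \frac{1}{250}\right)} = \frac{1}{232 - - \frac{61}{250}} = \frac{1}{232 + \frac{61}{250}} = \frac{1}{\frac{58061}{250}} = \frac{250}{58061} \approx 0.0043058$)
$d h{\left(3,1 \left(-3 + 2 \left(-4 + 4\right)\right) \right)} = \frac{250 \cdot 1 \left(-3 + 2 \left(-4 + 4\right)\right)}{58061} = \frac{250 \cdot 1 \left(-3 + 2 \cdot 0\right)}{58061} = \frac{250 \cdot 1 \left(-3 + 0\right)}{58061} = \frac{250 \cdot 1 \left(-3\right)}{58061} = \frac{250}{58061} \left(-3\right) = - \frac{750}{58061}$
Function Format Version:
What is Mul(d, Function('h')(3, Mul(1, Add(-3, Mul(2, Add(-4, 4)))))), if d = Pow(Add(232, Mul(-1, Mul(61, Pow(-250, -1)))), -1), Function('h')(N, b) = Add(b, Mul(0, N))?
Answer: Rational(-750, 58061) ≈ -0.012917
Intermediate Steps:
Function('h')(N, b) = b (Function('h')(N, b) = Add(b, 0) = b)
d = Rational(250, 58061) (d = Pow(Add(232, Mul(-1, Mul(61, Rational(-1, 250)))), -1) = Pow(Add(232, Mul(-1, Rational(-61, 250))), -1) = Pow(Add(232, Rational(61, 250)), -1) = Pow(Rational(58061, 250), -1) = Rational(250, 58061) ≈ 0.0043058)
Mul(d, Function('h')(3, Mul(1, Add(-3, Mul(2, Add(-4, 4)))))) = Mul(Rational(250, 58061), Mul(1, Add(-3, Mul(2, Add(-4, 4))))) = Mul(Rational(250, 58061), Mul(1, Add(-3, Mul(2, 0)))) = Mul(Rational(250, 58061), Mul(1, Add(-3, 0))) = Mul(Rational(250, 58061), Mul(1, -3)) = Mul(Rational(250, 58061), -3) = Rational(-750, 58061)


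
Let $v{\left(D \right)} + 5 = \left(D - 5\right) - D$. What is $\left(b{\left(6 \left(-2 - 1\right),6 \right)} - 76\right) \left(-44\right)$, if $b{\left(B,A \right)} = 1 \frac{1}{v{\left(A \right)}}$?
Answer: $\frac{16742}{5} \approx 3348.4$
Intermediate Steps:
$v{\left(D \right)} = -10$ ($v{\left(D \right)} = -5 + \left(\left(D - 5\right) - D\right) = -5 + \left(\left(-5 + D\right) - D\right) = -5 - 5 = -10$)
$b{\left(B,A \right)} = - \frac{1}{10}$ ($b{\left(B,A \right)} = 1 \frac{1}{-10} = 1 \left(- \frac{1}{10}\right) = - \frac{1}{10}$)
$\left(b{\left(6 \left(-2 - 1\right),6 \right)} - 76\right) \left(-44\right) = \left(- \frac{1}{10} - 76\right) \left(-44\right) = \left(- \frac{761}{10}\right) \left(-44\right) = \frac{16742}{5}$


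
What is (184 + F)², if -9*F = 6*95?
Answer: 131044/9 ≈ 14560.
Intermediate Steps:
F = -190/3 (F = -2*95/3 = -⅑*570 = -190/3 ≈ -63.333)
(184 + F)² = (184 - 190/3)² = (362/3)² = 131044/9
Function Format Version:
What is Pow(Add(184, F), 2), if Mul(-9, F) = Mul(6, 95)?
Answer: Rational(131044, 9) ≈ 14560.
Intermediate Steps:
F = Rational(-190, 3) (F = Mul(Rational(-1, 9), Mul(6, 95)) = Mul(Rational(-1, 9), 570) = Rational(-190, 3) ≈ -63.333)
Pow(Add(184, F), 2) = Pow(Add(184, Rational(-190, 3)), 2) = Pow(Rational(362, 3), 2) = Rational(131044, 9)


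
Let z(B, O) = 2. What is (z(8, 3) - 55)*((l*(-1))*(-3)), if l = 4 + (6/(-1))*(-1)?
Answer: -1590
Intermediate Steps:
l = 10 (l = 4 + (6*(-1))*(-1) = 4 - 6*(-1) = 4 + 6 = 10)
(z(8, 3) - 55)*((l*(-1))*(-3)) = (2 - 55)*((10*(-1))*(-3)) = -(-530)*(-3) = -53*30 = -1590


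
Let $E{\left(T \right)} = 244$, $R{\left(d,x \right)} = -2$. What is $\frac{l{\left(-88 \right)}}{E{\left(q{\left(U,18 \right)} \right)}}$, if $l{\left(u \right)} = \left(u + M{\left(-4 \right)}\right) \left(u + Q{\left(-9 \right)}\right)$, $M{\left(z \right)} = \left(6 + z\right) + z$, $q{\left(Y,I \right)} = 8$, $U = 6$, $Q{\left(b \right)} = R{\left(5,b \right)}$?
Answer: $\frac{2025}{61} \approx 33.197$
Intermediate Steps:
$Q{\left(b \right)} = -2$
$M{\left(z \right)} = 6 + 2 z$
$l{\left(u \right)} = \left(-2 + u\right)^{2}$ ($l{\left(u \right)} = \left(u + \left(6 + 2 \left(-4\right)\right)\right) \left(u - 2\right) = \left(u + \left(6 - 8\right)\right) \left(-2 + u\right) = \left(u - 2\right) \left(-2 + u\right) = \left(-2 + u\right) \left(-2 + u\right) = \left(-2 + u\right)^{2}$)
$\frac{l{\left(-88 \right)}}{E{\left(q{\left(U,18 \right)} \right)}} = \frac{4 + \left(-88\right)^{2} - -352}{244} = \left(4 + 7744 + 352\right) \frac{1}{244} = 8100 \cdot \frac{1}{244} = \frac{2025}{61}$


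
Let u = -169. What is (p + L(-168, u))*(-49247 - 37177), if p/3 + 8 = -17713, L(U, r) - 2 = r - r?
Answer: 4594386264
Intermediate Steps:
L(U, r) = 2 (L(U, r) = 2 + (r - r) = 2 + 0 = 2)
p = -53163 (p = -24 + 3*(-17713) = -24 - 53139 = -53163)
(p + L(-168, u))*(-49247 - 37177) = (-53163 + 2)*(-49247 - 37177) = -53161*(-86424) = 4594386264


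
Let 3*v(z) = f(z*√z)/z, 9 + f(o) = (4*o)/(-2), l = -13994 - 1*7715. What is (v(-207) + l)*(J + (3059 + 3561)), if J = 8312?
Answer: -22366941440/69 - 29864*I*√23 ≈ -3.2416e+8 - 1.4322e+5*I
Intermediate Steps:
l = -21709 (l = -13994 - 7715 = -21709)
f(o) = -9 - 2*o (f(o) = -9 + (4*o)/(-2) = -9 + (4*o)*(-½) = -9 - 2*o)
v(z) = (-9 - 2*z^(3/2))/(3*z) (v(z) = ((-9 - 2*z*√z)/z)/3 = ((-9 - 2*z^(3/2))/z)/3 = (-9 - 2*z^(3/2))/(3*z))
(v(-207) + l)*(J + (3059 + 3561)) = ((⅓)*(-9 - (-1242)*I*√23)/(-207) - 21709)*(8312 + (3059 + 3561)) = ((⅓)*(-1/207)*(-9 - (-1242)*I*√23) - 21709)*(8312 + 6620) = ((⅓)*(-1/207)*(-9 + 1242*I*√23) - 21709)*14932 = ((1/69 - 2*I*√23) - 21709)*14932 = (-1497920/69 - 2*I*√23)*14932 = -22366941440/69 - 29864*I*√23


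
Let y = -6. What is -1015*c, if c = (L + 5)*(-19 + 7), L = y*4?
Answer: -231420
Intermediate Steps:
L = -24 (L = -6*4 = -24)
c = 228 (c = (-24 + 5)*(-19 + 7) = -19*(-12) = 228)
-1015*c = -1015*228 = -231420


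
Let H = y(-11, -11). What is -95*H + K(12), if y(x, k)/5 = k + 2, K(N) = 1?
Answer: 4276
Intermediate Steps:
y(x, k) = 10 + 5*k (y(x, k) = 5*(k + 2) = 5*(2 + k) = 10 + 5*k)
H = -45 (H = 10 + 5*(-11) = 10 - 55 = -45)
-95*H + K(12) = -95*(-45) + 1 = 4275 + 1 = 4276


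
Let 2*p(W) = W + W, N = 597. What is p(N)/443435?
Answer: 597/443435 ≈ 0.0013463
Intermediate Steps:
p(W) = W (p(W) = (W + W)/2 = (2*W)/2 = W)
p(N)/443435 = 597/443435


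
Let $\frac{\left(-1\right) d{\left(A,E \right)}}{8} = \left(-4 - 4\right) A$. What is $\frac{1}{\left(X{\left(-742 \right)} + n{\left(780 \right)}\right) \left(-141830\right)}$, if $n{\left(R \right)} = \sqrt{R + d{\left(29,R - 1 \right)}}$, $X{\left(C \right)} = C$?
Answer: $\frac{371}{38856314120} + \frac{\sqrt{659}}{38856314120} \approx 1.0209 \cdot 10^{-8}$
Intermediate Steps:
$d{\left(A,E \right)} = 64 A$ ($d{\left(A,E \right)} = - 8 \left(-4 - 4\right) A = - 8 \left(- 8 A\right) = 64 A$)
$n{\left(R \right)} = \sqrt{1856 + R}$ ($n{\left(R \right)} = \sqrt{R + 64 \cdot 29} = \sqrt{R + 1856} = \sqrt{1856 + R}$)
$\frac{1}{\left(X{\left(-742 \right)} + n{\left(780 \right)}\right) \left(-141830\right)} = \frac{1}{\left(-742 + \sqrt{1856 + 780}\right) \left(-141830\right)} = \frac{1}{-742 + \sqrt{2636}} \left(- \frac{1}{141830}\right) = \frac{1}{-742 + 2 \sqrt{659}} \left(- \frac{1}{141830}\right) = - \frac{1}{141830 \left(-742 + 2 \sqrt{659}\right)}$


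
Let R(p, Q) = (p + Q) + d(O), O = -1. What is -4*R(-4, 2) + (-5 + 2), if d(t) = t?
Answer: 9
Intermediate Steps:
R(p, Q) = -1 + Q + p (R(p, Q) = (p + Q) - 1 = (Q + p) - 1 = -1 + Q + p)
-4*R(-4, 2) + (-5 + 2) = -4*(-1 + 2 - 4) + (-5 + 2) = -4*(-3) - 3 = 12 - 3 = 9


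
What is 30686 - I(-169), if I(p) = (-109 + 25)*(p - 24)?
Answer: 14474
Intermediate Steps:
I(p) = 2016 - 84*p (I(p) = -84*(-24 + p) = 2016 - 84*p)
30686 - I(-169) = 30686 - (2016 - 84*(-169)) = 30686 - (2016 + 14196) = 30686 - 1*16212 = 30686 - 16212 = 14474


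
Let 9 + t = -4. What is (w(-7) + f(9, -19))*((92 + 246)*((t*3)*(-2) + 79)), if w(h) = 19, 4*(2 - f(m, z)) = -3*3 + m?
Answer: 1114386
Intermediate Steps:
t = -13 (t = -9 - 4 = -13)
f(m, z) = 17/4 - m/4 (f(m, z) = 2 - (-3*3 + m)/4 = 2 - (-9 + m)/4 = 2 + (9/4 - m/4) = 17/4 - m/4)
(w(-7) + f(9, -19))*((92 + 246)*((t*3)*(-2) + 79)) = (19 + (17/4 - ¼*9))*((92 + 246)*(-13*3*(-2) + 79)) = (19 + (17/4 - 9/4))*(338*(-39*(-2) + 79)) = (19 + 2)*(338*(78 + 79)) = 21*(338*157) = 21*53066 = 1114386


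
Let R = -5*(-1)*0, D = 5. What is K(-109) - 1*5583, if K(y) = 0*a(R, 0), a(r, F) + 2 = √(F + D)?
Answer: -5583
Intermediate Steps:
R = 0 (R = 5*0 = 0)
a(r, F) = -2 + √(5 + F) (a(r, F) = -2 + √(F + 5) = -2 + √(5 + F))
K(y) = 0 (K(y) = 0*(-2 + √(5 + 0)) = 0*(-2 + √5) = 0)
K(-109) - 1*5583 = 0 - 1*5583 = 0 - 5583 = -5583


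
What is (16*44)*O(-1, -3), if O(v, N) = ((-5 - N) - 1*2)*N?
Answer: 8448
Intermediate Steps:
O(v, N) = N*(-7 - N) (O(v, N) = ((-5 - N) - 2)*N = (-7 - N)*N = N*(-7 - N))
(16*44)*O(-1, -3) = (16*44)*(-1*(-3)*(7 - 3)) = 704*(-1*(-3)*4) = 704*12 = 8448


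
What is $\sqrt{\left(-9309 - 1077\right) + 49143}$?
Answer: $\sqrt{38757} \approx 196.87$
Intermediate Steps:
$\sqrt{\left(-9309 - 1077\right) + 49143} = \sqrt{-10386 + 49143} = \sqrt{38757}$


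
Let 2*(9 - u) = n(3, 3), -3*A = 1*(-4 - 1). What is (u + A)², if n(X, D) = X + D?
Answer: 529/9 ≈ 58.778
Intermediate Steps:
A = 5/3 (A = -(-4 - 1)/3 = -(-5)/3 = -⅓*(-5) = 5/3 ≈ 1.6667)
n(X, D) = D + X
u = 6 (u = 9 - (3 + 3)/2 = 9 - ½*6 = 9 - 3 = 6)
(u + A)² = (6 + 5/3)² = (23/3)² = 529/9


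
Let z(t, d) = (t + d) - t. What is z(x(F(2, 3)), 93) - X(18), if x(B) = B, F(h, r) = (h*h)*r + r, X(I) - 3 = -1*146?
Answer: 236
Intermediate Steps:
X(I) = -143 (X(I) = 3 - 1*146 = 3 - 146 = -143)
F(h, r) = r + r*h² (F(h, r) = h²*r + r = r*h² + r = r + r*h²)
z(t, d) = d (z(t, d) = (d + t) - t = d)
z(x(F(2, 3)), 93) - X(18) = 93 - 1*(-143) = 93 + 143 = 236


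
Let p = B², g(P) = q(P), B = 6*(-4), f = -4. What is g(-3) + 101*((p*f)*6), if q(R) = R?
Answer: -1396227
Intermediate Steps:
B = -24
g(P) = P
p = 576 (p = (-24)² = 576)
g(-3) + 101*((p*f)*6) = -3 + 101*((576*(-4))*6) = -3 + 101*(-2304*6) = -3 + 101*(-13824) = -3 - 1396224 = -1396227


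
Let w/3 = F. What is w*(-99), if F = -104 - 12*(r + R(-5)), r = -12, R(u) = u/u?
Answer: -8316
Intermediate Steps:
R(u) = 1
F = 28 (F = -104 - 12*(-12 + 1) = -104 - 12*(-11) = -104 + 132 = 28)
w = 84 (w = 3*28 = 84)
w*(-99) = 84*(-99) = -8316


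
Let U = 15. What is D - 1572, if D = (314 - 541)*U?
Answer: -4977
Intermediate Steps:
D = -3405 (D = (314 - 541)*15 = -227*15 = -3405)
D - 1572 = -3405 - 1572 = -4977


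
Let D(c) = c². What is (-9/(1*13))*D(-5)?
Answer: -225/13 ≈ -17.308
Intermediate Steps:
(-9/(1*13))*D(-5) = -9/(1*13)*(-5)² = -9/13*25 = -225/13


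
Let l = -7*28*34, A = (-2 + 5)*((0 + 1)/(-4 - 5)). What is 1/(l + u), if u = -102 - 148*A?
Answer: -3/20150 ≈ -0.00014888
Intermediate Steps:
A = -1/3 (A = 3*(1/(-9)) = 3*(1*(-1/9)) = 3*(-1/9) = -1/3 ≈ -0.33333)
u = -158/3 (u = -102 - 148*(-1/3) = -102 + 148/3 = -158/3 ≈ -52.667)
l = -6664 (l = -196*34 = -6664)
1/(l + u) = 1/(-6664 - 158/3) = 1/(-20150/3) = -3/20150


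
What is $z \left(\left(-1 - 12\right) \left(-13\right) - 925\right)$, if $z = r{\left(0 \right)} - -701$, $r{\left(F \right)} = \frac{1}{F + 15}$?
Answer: $- \frac{2650032}{5} \approx -5.3001 \cdot 10^{5}$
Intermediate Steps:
$r{\left(F \right)} = \frac{1}{15 + F}$
$z = \frac{10516}{15}$ ($z = \frac{1}{15 + 0} - -701 = \frac{1}{15} + 701 = \frac{10516}{15} \approx 701.07$)
$z \left(\left(-1 - 12\right) \left(-13\right) - 925\right) = \frac{10516 \left(\left(-1 - 12\right) \left(-13\right) - 925\right)}{15} = \frac{10516 \left(\left(-13\right) \left(-13\right) - 925\right)}{15} = \frac{10516 \left(169 - 925\right)}{15} = \frac{10516}{15} \left(-756\right) = - \frac{2650032}{5}$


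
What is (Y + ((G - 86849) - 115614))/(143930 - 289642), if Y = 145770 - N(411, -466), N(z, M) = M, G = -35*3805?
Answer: 94701/72856 ≈ 1.2998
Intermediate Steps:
G = -133175
Y = 146236 (Y = 145770 - 1*(-466) = 145770 + 466 = 146236)
(Y + ((G - 86849) - 115614))/(143930 - 289642) = (146236 + ((-133175 - 86849) - 115614))/(143930 - 289642) = (146236 + (-220024 - 115614))/(-145712) = (146236 - 335638)*(-1/145712) = -189402*(-1/145712) = 94701/72856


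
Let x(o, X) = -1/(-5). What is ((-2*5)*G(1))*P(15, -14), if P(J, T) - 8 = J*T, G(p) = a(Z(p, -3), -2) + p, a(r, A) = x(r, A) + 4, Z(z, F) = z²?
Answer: 10504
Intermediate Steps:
x(o, X) = ⅕ (x(o, X) = -1*(-⅕) = ⅕)
a(r, A) = 21/5 (a(r, A) = ⅕ + 4 = 21/5)
G(p) = 21/5 + p
P(J, T) = 8 + J*T
((-2*5)*G(1))*P(15, -14) = ((-2*5)*(21/5 + 1))*(8 + 15*(-14)) = (-10*26/5)*(8 - 210) = -52*(-202) = 10504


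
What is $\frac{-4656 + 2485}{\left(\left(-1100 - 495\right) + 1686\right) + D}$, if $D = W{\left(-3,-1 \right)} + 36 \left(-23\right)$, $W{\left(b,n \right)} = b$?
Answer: $\frac{2171}{740} \approx 2.9338$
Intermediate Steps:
$D = -831$ ($D = -3 + 36 \left(-23\right) = -3 - 828 = -831$)
$\frac{-4656 + 2485}{\left(\left(-1100 - 495\right) + 1686\right) + D} = \frac{-4656 + 2485}{\left(\left(-1100 - 495\right) + 1686\right) - 831} = - \frac{2171}{\left(\left(-1100 - 495\right) + 1686\right) - 831} = - \frac{2171}{\left(-1595 + 1686\right) - 831} = - \frac{2171}{91 - 831} = - \frac{2171}{-740} = \left(-2171\right) \left(- \frac{1}{740}\right) = \frac{2171}{740}$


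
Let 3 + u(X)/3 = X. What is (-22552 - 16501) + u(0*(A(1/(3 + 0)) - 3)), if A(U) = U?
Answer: -39062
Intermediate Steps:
u(X) = -9 + 3*X
(-22552 - 16501) + u(0*(A(1/(3 + 0)) - 3)) = (-22552 - 16501) + (-9 + 3*(0*(1/(3 + 0) - 3))) = -39053 + (-9 + 3*(0*(1/3 - 3))) = -39053 + (-9 + 3*(0*(⅓ - 3))) = -39053 + (-9 + 3*(0*(-8/3))) = -39053 + (-9 + 3*0) = -39053 + (-9 + 0) = -39053 - 9 = -39062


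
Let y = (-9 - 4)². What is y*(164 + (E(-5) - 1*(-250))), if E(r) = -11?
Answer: 68107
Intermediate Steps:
y = 169 (y = (-13)² = 169)
y*(164 + (E(-5) - 1*(-250))) = 169*(164 + (-11 - 1*(-250))) = 169*(164 + (-11 + 250)) = 169*(164 + 239) = 169*403 = 68107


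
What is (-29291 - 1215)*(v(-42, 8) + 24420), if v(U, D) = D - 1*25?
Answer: -744437918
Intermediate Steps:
v(U, D) = -25 + D (v(U, D) = D - 25 = -25 + D)
(-29291 - 1215)*(v(-42, 8) + 24420) = (-29291 - 1215)*((-25 + 8) + 24420) = -30506*(-17 + 24420) = -30506*24403 = -744437918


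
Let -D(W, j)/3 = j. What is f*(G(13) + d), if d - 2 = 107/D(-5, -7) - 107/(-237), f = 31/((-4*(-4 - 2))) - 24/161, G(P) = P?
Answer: 150494105/6410376 ≈ 23.477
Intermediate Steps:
D(W, j) = -3*j
f = 4415/3864 (f = 31/((-4*(-6))) - 24*1/161 = 31/24 - 24/161 = 4415/3864 ≈ 1.1426)
d = 12520/1659 (d = 2 + (107/((-3*(-7))) - 107/(-237)) = 2 + (107/21 - 107*(-1/237)) = 2 + (107*(1/21) + 107/237) = 2 + (107/21 + 107/237) = 2 + 9202/1659 = 12520/1659 ≈ 7.5467)
f*(G(13) + d) = 4415*(13 + 12520/1659)/3864 = (4415/3864)*(34087/1659) = 150494105/6410376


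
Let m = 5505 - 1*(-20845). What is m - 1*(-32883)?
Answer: 59233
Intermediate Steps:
m = 26350 (m = 5505 + 20845 = 26350)
m - 1*(-32883) = 26350 - 1*(-32883) = 26350 + 32883 = 59233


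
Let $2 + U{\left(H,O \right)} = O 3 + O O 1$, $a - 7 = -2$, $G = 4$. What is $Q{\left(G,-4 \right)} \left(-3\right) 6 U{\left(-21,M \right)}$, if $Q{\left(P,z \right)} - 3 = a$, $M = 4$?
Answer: $-3744$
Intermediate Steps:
$a = 5$ ($a = 7 - 2 = 5$)
$Q{\left(P,z \right)} = 8$ ($Q{\left(P,z \right)} = 3 + 5 = 8$)
$U{\left(H,O \right)} = -2 + O^{2} + 3 O$ ($U{\left(H,O \right)} = -2 + \left(O 3 + O O 1\right) = -2 + \left(3 O + O^{2} \cdot 1\right) = -2 + \left(3 O + O^{2}\right) = -2 + \left(O^{2} + 3 O\right) = -2 + O^{2} + 3 O$)
$Q{\left(G,-4 \right)} \left(-3\right) 6 U{\left(-21,M \right)} = 8 \left(-3\right) 6 \left(-2 + 4^{2} + 3 \cdot 4\right) = \left(-24\right) 6 \left(-2 + 16 + 12\right) = \left(-144\right) 26 = -3744$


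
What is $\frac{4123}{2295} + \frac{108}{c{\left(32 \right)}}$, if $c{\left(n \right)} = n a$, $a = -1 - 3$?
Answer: $\frac{69971}{73440} \approx 0.95276$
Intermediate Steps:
$a = -4$
$c{\left(n \right)} = - 4 n$ ($c{\left(n \right)} = n \left(-4\right) = - 4 n$)
$\frac{4123}{2295} + \frac{108}{c{\left(32 \right)}} = \frac{4123}{2295} + \frac{108}{\left(-4\right) 32} = 4123 \cdot \frac{1}{2295} + \frac{108}{-128} = \frac{4123}{2295} + 108 \left(- \frac{1}{128}\right) = \frac{4123}{2295} - \frac{27}{32} = \frac{69971}{73440}$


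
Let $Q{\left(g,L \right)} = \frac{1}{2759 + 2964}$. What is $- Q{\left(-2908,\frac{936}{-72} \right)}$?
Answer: $- \frac{1}{5723} \approx -0.00017473$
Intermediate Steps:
$Q{\left(g,L \right)} = \frac{1}{5723}$
$- Q{\left(-2908,\frac{936}{-72} \right)} = \left(-1\right) \frac{1}{5723} = - \frac{1}{5723}$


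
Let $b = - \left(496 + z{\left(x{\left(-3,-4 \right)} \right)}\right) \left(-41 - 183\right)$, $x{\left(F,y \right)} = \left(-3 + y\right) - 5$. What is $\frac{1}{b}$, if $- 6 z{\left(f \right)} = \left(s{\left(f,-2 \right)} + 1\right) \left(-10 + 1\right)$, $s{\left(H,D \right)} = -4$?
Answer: $\frac{1}{110096} \approx 9.083 \cdot 10^{-6}$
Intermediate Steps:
$x{\left(F,y \right)} = -8 + y$
$z{\left(f \right)} = - \frac{9}{2}$ ($z{\left(f \right)} = - \frac{\left(-4 + 1\right) \left(-10 + 1\right)}{6} = - \frac{\left(-3\right) \left(-9\right)}{6} = \left(- \frac{1}{6}\right) 27 = - \frac{9}{2}$)
$b = 110096$ ($b = - \left(496 - \frac{9}{2}\right) \left(-41 - 183\right) = - \frac{983 \left(-41 - 183\right)}{2} = - \frac{983 \left(-224\right)}{2} = \left(-1\right) \left(-110096\right) = 110096$)
$\frac{1}{b} = \frac{1}{110096}$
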